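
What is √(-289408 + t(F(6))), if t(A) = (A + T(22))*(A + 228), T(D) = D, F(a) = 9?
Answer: 13*I*√1669 ≈ 531.09*I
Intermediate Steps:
t(A) = (22 + A)*(228 + A) (t(A) = (A + 22)*(A + 228) = (22 + A)*(228 + A))
√(-289408 + t(F(6))) = √(-289408 + (5016 + 9² + 250*9)) = √(-289408 + (5016 + 81 + 2250)) = √(-289408 + 7347) = √(-282061) = 13*I*√1669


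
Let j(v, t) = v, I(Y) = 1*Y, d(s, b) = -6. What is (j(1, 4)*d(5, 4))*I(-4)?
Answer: 24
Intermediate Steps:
I(Y) = Y
(j(1, 4)*d(5, 4))*I(-4) = (1*(-6))*(-4) = -6*(-4) = 24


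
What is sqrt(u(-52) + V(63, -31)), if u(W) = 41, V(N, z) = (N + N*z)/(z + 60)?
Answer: I*sqrt(20329)/29 ≈ 4.9165*I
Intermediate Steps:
V(N, z) = (N + N*z)/(60 + z)
sqrt(u(-52) + V(63, -31)) = sqrt(41 + 63*(1 - 31)/(60 - 31)) = sqrt(41 + 63*(-30)/29) = sqrt(41 + 63*(1/29)*(-30)) = sqrt(41 - 1890/29) = sqrt(-701/29) = I*sqrt(20329)/29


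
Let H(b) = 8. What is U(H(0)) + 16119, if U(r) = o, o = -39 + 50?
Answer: 16130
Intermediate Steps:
o = 11
U(r) = 11
U(H(0)) + 16119 = 11 + 16119 = 16130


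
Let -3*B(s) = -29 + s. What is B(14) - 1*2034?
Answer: -2029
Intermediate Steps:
B(s) = 29/3 - s/3 (B(s) = -(-29 + s)/3 = 29/3 - s/3)
B(14) - 1*2034 = (29/3 - 1/3*14) - 1*2034 = (29/3 - 14/3) - 2034 = 5 - 2034 = -2029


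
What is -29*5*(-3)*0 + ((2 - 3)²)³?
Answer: 1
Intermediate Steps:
-29*5*(-3)*0 + ((2 - 3)²)³ = -(-435)*0 + ((-1)²)³ = -29*0 + 1³ = 0 + 1 = 1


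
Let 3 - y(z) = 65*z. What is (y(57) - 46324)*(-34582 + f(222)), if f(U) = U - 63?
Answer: 1722044998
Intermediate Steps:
f(U) = -63 + U
y(z) = 3 - 65*z
(y(57) - 46324)*(-34582 + f(222)) = ((3 - 65*57) - 46324)*(-34582 + (-63 + 222)) = ((3 - 3705) - 46324)*(-34582 + 159) = (-3702 - 46324)*(-34423) = -50026*(-34423) = 1722044998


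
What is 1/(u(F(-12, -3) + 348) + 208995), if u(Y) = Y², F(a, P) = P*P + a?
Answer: 1/328020 ≈ 3.0486e-6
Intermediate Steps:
F(a, P) = a + P² (F(a, P) = P² + a = a + P²)
1/(u(F(-12, -3) + 348) + 208995) = 1/(((-12 + (-3)²) + 348)² + 208995) = 1/(((-12 + 9) + 348)² + 208995) = 1/((-3 + 348)² + 208995) = 1/(345² + 208995) = 1/(119025 + 208995) = 1/328020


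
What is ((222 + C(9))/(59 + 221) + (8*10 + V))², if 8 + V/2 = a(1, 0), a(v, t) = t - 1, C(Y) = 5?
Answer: 309302569/78400 ≈ 3945.2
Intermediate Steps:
a(v, t) = -1 + t
V = -18 (V = -16 + 2*(-1 + 0) = -16 + 2*(-1) = -16 - 2 = -18)
((222 + C(9))/(59 + 221) + (8*10 + V))² = ((222 + 5)/(59 + 221) + (8*10 - 18))² = (227/280 + (80 - 18))² = (227*(1/280) + 62)² = (227/280 + 62)² = (17587/280)² = 309302569/78400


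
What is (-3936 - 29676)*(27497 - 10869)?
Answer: -558900336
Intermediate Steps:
(-3936 - 29676)*(27497 - 10869) = -33612*16628 = -558900336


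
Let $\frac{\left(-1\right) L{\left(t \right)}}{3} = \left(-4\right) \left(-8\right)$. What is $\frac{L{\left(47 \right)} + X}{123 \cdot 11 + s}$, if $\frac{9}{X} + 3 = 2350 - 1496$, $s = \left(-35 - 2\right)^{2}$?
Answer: $- \frac{81687}{2316422} \approx -0.035264$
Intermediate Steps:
$s = 1369$ ($s = \left(-37\right)^{2} = 1369$)
$X = \frac{9}{851}$ ($X = \frac{9}{-3 + \left(2350 - 1496\right)} = \frac{9}{-3 + 854} = \frac{9}{851} \approx 0.010576$)
$L{\left(t \right)} = -96$ ($L{\left(t \right)} = - 3 \left(\left(-4\right) \left(-8\right)\right) = \left(-3\right) 32 = -96$)
$\frac{L{\left(47 \right)} + X}{123 \cdot 11 + s} = \frac{-96 + \frac{9}{851}}{123 \cdot 11 + 1369} = - \frac{81687}{851 \left(1353 + 1369\right)} = - \frac{81687}{851 \cdot 2722} = \left(- \frac{81687}{851}\right) \frac{1}{2722} = - \frac{81687}{2316422}$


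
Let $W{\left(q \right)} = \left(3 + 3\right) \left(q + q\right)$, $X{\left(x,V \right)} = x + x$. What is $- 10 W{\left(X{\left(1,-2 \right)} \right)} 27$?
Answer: $-6480$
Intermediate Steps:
$X{\left(x,V \right)} = 2 x$
$W{\left(q \right)} = 12 q$ ($W{\left(q \right)} = 6 \cdot 2 q = 12 q$)
$- 10 W{\left(X{\left(1,-2 \right)} \right)} 27 = - 10 \cdot 12 \cdot 2 \cdot 1 \cdot 27 = - 10 \cdot 12 \cdot 2 \cdot 27 = \left(-10\right) 24 \cdot 27 = \left(-240\right) 27 = -6480$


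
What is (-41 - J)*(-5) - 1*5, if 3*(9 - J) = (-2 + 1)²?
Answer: 730/3 ≈ 243.33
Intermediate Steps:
J = 26/3 (J = 9 - (-2 + 1)²/3 = 9 - ⅓*(-1)² = 9 - ⅓*1 = 9 - ⅓ = 26/3 ≈ 8.6667)
(-41 - J)*(-5) - 1*5 = (-41 - 1*26/3)*(-5) - 1*5 = (-41 - 26/3)*(-5) - 5 = -149/3*(-5) - 5 = 745/3 - 5 = 730/3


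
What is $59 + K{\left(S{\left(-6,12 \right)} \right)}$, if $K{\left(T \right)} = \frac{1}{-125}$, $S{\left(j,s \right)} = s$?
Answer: $\frac{7374}{125} \approx 58.992$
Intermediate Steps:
$K{\left(T \right)} = - \frac{1}{125}$
$59 + K{\left(S{\left(-6,12 \right)} \right)} = 59 - \frac{1}{125} = \frac{7374}{125}$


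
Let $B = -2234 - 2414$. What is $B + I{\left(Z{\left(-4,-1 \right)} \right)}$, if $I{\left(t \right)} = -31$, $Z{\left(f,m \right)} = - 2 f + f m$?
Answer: $-4679$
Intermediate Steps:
$B = -4648$ ($B = -2234 - 2414 = -4648$)
$B + I{\left(Z{\left(-4,-1 \right)} \right)} = -4648 - 31 = -4679$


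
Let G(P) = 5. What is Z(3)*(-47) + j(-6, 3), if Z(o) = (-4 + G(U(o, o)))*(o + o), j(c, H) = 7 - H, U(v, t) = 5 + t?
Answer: -278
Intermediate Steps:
Z(o) = 2*o (Z(o) = (-4 + 5)*(o + o) = 1*(2*o) = 2*o)
Z(3)*(-47) + j(-6, 3) = (2*3)*(-47) + (7 - 1*3) = 6*(-47) + (7 - 3) = -282 + 4 = -278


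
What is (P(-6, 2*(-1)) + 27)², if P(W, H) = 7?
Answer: 1156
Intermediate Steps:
(P(-6, 2*(-1)) + 27)² = (7 + 27)² = 34² = 1156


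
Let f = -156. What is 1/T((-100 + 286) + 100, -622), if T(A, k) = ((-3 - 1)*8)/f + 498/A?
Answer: 429/835 ≈ 0.51377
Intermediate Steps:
T(A, k) = 8/39 + 498/A (T(A, k) = ((-3 - 1)*8)/(-156) + 498/A = -4*8*(-1/156) + 498/A = -32*(-1/156) + 498/A = 8/39 + 498/A)
1/T((-100 + 286) + 100, -622) = 1/(8/39 + 498/((-100 + 286) + 100)) = 1/(8/39 + 498/(186 + 100)) = 1/(8/39 + 498/286) = 1/(8/39 + 498*(1/286)) = 1/(8/39 + 249/143) = 1/(835/429) = 429/835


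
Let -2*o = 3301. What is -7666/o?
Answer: 15332/3301 ≈ 4.6447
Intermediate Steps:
o = -3301/2 (o = -½*3301 = -3301/2 ≈ -1650.5)
-7666/o = -7666/(-3301/2) = -7666*(-2/3301) = 15332/3301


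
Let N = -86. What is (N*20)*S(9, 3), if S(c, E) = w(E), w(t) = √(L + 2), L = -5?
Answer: -1720*I*√3 ≈ -2979.1*I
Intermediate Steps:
w(t) = I*√3 (w(t) = √(-5 + 2) = √(-3) = I*√3)
S(c, E) = I*√3
(N*20)*S(9, 3) = (-86*20)*(I*√3) = -1720*I*√3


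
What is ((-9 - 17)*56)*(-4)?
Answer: 5824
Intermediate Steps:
((-9 - 17)*56)*(-4) = -26*56*(-4) = -1456*(-4) = 5824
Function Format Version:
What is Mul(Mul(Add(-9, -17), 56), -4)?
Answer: 5824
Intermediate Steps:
Mul(Mul(Add(-9, -17), 56), -4) = Mul(Mul(-26, 56), -4) = Mul(-1456, -4) = 5824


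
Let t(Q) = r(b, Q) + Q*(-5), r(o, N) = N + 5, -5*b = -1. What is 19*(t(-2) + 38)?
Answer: 969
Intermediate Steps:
b = ⅕ (b = -⅕*(-1) = ⅕ ≈ 0.20000)
r(o, N) = 5 + N
t(Q) = 5 - 4*Q (t(Q) = (5 + Q) + Q*(-5) = (5 + Q) - 5*Q = 5 - 4*Q)
19*(t(-2) + 38) = 19*((5 - 4*(-2)) + 38) = 19*((5 + 8) + 38) = 19*(13 + 38) = 19*51 = 969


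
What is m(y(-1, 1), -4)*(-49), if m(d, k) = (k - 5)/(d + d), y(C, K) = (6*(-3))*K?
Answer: -49/4 ≈ -12.250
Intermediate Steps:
y(C, K) = -18*K
m(d, k) = (-5 + k)/(2*d) (m(d, k) = (-5 + k)/((2*d)) = (-5 + k)*(1/(2*d)) = (-5 + k)/(2*d))
m(y(-1, 1), -4)*(-49) = ((-5 - 4)/(2*((-18*1))))*(-49) = ((½)*(-9)/(-18))*(-49) = ((½)*(-1/18)*(-9))*(-49) = (¼)*(-49) = -49/4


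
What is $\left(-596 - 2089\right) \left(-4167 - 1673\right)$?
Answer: $15680400$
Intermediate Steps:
$\left(-596 - 2089\right) \left(-4167 - 1673\right) = \left(-2685\right) \left(-5840\right) = 15680400$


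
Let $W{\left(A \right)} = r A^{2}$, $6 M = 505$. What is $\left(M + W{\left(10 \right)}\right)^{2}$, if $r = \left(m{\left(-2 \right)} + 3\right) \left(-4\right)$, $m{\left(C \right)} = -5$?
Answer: $\frac{28143025}{36} \approx 7.8175 \cdot 10^{5}$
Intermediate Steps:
$M = \frac{505}{6}$ ($M = \frac{1}{6} \cdot 505 = \frac{505}{6} \approx 84.167$)
$r = 8$ ($r = \left(-5 + 3\right) \left(-4\right) = \left(-2\right) \left(-4\right) = 8$)
$W{\left(A \right)} = 8 A^{2}$
$\left(M + W{\left(10 \right)}\right)^{2} = \left(\frac{505}{6} + 8 \cdot 10^{2}\right)^{2} = \left(\frac{505}{6} + 8 \cdot 100\right)^{2} = \left(\frac{505}{6} + 800\right)^{2} = \left(\frac{5305}{6}\right)^{2} = \frac{28143025}{36}$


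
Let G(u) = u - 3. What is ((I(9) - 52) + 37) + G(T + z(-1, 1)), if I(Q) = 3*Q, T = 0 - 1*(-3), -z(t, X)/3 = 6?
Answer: -6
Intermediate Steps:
z(t, X) = -18 (z(t, X) = -3*6 = -18)
T = 3 (T = 0 + 3 = 3)
G(u) = -3 + u
((I(9) - 52) + 37) + G(T + z(-1, 1)) = ((3*9 - 52) + 37) + (-3 + (3 - 18)) = ((27 - 52) + 37) + (-3 - 15) = (-25 + 37) - 18 = 12 - 18 = -6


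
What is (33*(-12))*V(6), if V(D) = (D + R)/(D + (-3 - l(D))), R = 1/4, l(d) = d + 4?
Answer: 2475/7 ≈ 353.57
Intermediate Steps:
l(d) = 4 + d
R = 1/4 ≈ 0.25000
V(D) = -1/28 - D/7 (V(D) = (D + 1/4)/(D + (-3 - (4 + D))) = (1/4 + D)/(D + (-3 + (-4 - D))) = (1/4 + D)/(D + (-7 - D)) = (1/4 + D)/(-7) = (1/4 + D)*(-1/7) = -1/28 - D/7)
(33*(-12))*V(6) = (33*(-12))*(-1/28 - 1/7*6) = -396*(-1/28 - 6/7) = -396*(-25/28) = 2475/7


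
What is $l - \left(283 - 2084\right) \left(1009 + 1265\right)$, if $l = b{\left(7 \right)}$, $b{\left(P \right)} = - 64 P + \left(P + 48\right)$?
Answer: $4095081$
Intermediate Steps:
$b{\left(P \right)} = 48 - 63 P$ ($b{\left(P \right)} = - 64 P + \left(48 + P\right) = 48 - 63 P$)
$l = -393$ ($l = 48 - 441 = -393$)
$l - \left(283 - 2084\right) \left(1009 + 1265\right) = -393 - \left(283 - 2084\right) \left(1009 + 1265\right) = -393 - \left(-1801\right) 2274 = -393 - -4095474 = -393 + 4095474 = 4095081$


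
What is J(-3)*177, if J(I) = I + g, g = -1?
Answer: -708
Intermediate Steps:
J(I) = -1 + I (J(I) = I - 1 = -1 + I)
J(-3)*177 = (-1 - 3)*177 = -4*177 = -708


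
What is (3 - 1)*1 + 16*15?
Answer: 242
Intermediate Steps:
(3 - 1)*1 + 16*15 = 2*1 + 240 = 2 + 240 = 242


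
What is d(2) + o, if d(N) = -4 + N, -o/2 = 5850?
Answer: -11702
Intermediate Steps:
o = -11700 (o = -2*5850 = -11700)
d(2) + o = (-4 + 2) - 11700 = -2 - 11700 = -11702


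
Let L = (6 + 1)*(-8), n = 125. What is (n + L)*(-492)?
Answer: -33948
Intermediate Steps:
L = -56 (L = 7*(-8) = -56)
(n + L)*(-492) = (125 - 56)*(-492) = 69*(-492) = -33948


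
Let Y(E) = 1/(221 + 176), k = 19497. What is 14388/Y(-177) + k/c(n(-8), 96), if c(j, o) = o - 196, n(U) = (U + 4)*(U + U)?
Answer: 571184103/100 ≈ 5.7118e+6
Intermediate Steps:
n(U) = 2*U*(4 + U) (n(U) = (4 + U)*(2*U) = 2*U*(4 + U))
Y(E) = 1/397
c(j, o) = -196 + o
14388/Y(-177) + k/c(n(-8), 96) = 14388/(1/397) + 19497/(-196 + 96) = 14388*397 + 19497/(-100) = 5712036 + 19497*(-1/100) = 5712036 - 19497/100 = 571184103/100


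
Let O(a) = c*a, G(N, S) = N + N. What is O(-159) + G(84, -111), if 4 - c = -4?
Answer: -1104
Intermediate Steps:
c = 8 (c = 4 - 1*(-4) = 4 + 4 = 8)
G(N, S) = 2*N
O(a) = 8*a
O(-159) + G(84, -111) = 8*(-159) + 2*84 = -1272 + 168 = -1104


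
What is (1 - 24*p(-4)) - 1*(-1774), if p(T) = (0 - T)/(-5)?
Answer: 8971/5 ≈ 1794.2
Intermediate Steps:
p(T) = T/5 (p(T) = -T*(-⅕) = T/5)
(1 - 24*p(-4)) - 1*(-1774) = (1 - 24*(-4)/5) - 1*(-1774) = (1 - 24*(-⅘)) + 1774 = (1 + 96/5) + 1774 = 101/5 + 1774 = 8971/5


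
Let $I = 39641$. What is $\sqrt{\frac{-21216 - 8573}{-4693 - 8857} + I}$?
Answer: $\frac{\sqrt{291143613738}}{2710} \approx 199.11$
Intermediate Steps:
$\sqrt{\frac{-21216 - 8573}{-4693 - 8857} + I} = \sqrt{\frac{-21216 - 8573}{-4693 - 8857} + 39641} = \sqrt{- \frac{29789}{-13550} + 39641} = \sqrt{\left(-29789\right) \left(- \frac{1}{13550}\right) + 39641} = \sqrt{\frac{29789}{13550} + 39641} = \sqrt{\frac{537165339}{13550}} = \frac{\sqrt{291143613738}}{2710}$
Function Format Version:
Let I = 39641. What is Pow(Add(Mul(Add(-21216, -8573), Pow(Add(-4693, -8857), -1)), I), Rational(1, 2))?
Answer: Mul(Rational(1, 2710), Pow(291143613738, Rational(1, 2))) ≈ 199.11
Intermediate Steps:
Pow(Add(Mul(Add(-21216, -8573), Pow(Add(-4693, -8857), -1)), I), Rational(1, 2)) = Pow(Add(Mul(Add(-21216, -8573), Pow(Add(-4693, -8857), -1)), 39641), Rational(1, 2)) = Pow(Add(Mul(-29789, Pow(-13550, -1)), 39641), Rational(1, 2)) = Pow(Add(Mul(-29789, Rational(-1, 13550)), 39641), Rational(1, 2)) = Pow(Add(Rational(29789, 13550), 39641), Rational(1, 2)) = Pow(Rational(537165339, 13550), Rational(1, 2)) = Mul(Rational(1, 2710), Pow(291143613738, Rational(1, 2)))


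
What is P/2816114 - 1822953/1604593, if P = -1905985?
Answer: -8191973653747/4518716811602 ≈ -1.8129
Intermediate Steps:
P/2816114 - 1822953/1604593 = -1905985/2816114 - 1822953/1604593 = -8191973653747/4518716811602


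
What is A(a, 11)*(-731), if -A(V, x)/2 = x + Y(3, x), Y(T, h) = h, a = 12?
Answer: 32164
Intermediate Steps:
A(V, x) = -4*x (A(V, x) = -2*(x + x) = -4*x)
A(a, 11)*(-731) = -4*11*(-731) = -44*(-731) = 32164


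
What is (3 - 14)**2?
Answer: 121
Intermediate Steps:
(3 - 14)**2 = (-11)**2 = 121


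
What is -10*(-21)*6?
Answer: 1260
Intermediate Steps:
-10*(-21)*6 = 210*6 = 1260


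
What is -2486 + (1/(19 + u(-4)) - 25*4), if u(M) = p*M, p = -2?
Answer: -69821/27 ≈ -2586.0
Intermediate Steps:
u(M) = -2*M
-2486 + (1/(19 + u(-4)) - 25*4) = -2486 + (1/(19 - 2*(-4)) - 25*4) = -2486 + (1/(19 + 8) - 100) = -2486 + (1/27 - 100) = -2486 - 2699/27 = -69821/27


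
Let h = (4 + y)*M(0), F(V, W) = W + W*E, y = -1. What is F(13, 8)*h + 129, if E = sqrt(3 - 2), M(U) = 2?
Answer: 225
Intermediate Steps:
E = 1 (E = sqrt(1) = 1)
F(V, W) = 2*W (F(V, W) = W + W*1 = W + W = 2*W)
h = 6 (h = (4 - 1)*2 = 3*2 = 6)
F(13, 8)*h + 129 = (2*8)*6 + 129 = 16*6 + 129 = 96 + 129 = 225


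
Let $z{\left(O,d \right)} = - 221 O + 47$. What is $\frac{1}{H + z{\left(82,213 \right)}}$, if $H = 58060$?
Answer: $\frac{1}{39985} \approx 2.5009 \cdot 10^{-5}$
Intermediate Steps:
$z{\left(O,d \right)} = 47 - 221 O$
$\frac{1}{H + z{\left(82,213 \right)}} = \frac{1}{58060 + \left(47 - 18122\right)} = \frac{1}{58060 - 18075} = \frac{1}{39985}$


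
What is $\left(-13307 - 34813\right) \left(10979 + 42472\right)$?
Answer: $-2572062120$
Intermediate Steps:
$\left(-13307 - 34813\right) \left(10979 + 42472\right) = \left(-48120\right) 53451 = -2572062120$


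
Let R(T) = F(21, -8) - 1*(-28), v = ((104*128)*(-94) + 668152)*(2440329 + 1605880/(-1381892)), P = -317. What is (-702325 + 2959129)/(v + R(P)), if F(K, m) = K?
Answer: -779664848292/491656661884502695 ≈ -1.5858e-6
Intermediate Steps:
v = -491656661901430872/345473 (v = (13312*(-94) + 668152)*(2440329 + 1605880*(-1/1381892)) = (-1251328 + 668152)*(2440329 - 401470/345473) = -583176*843067379147/345473 = -491656661901430872/345473 ≈ -1.4231e+12)
R(T) = 49 (R(T) = 21 - 1*(-28) = 21 + 28 = 49)
(-702325 + 2959129)/(v + R(P)) = (-702325 + 2959129)/(-491656661901430872/345473 + 49) = 2256804/(-491656661884502695/345473) = 2256804*(-345473/491656661884502695) = -779664848292/491656661884502695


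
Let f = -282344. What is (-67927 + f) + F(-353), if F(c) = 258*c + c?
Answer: -441698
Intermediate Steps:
F(c) = 259*c
(-67927 + f) + F(-353) = (-67927 - 282344) + 259*(-353) = -350271 - 91427 = -441698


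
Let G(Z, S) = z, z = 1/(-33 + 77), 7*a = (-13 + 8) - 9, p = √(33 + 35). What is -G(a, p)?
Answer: -1/44 ≈ -0.022727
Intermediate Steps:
p = 2*√17 (p = √68 = 2*√17 ≈ 8.2462)
a = -2 (a = ((-13 + 8) - 9)/7 = (-5 - 9)/7 = (⅐)*(-14) = -2)
z = 1/44 ≈ 0.022727
G(Z, S) = 1/44
-G(a, p) = -1*1/44 = -1/44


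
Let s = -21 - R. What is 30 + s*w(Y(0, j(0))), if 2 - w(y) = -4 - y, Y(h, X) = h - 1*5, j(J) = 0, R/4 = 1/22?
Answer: 97/11 ≈ 8.8182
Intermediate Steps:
R = 2/11 (R = 4/22 = 4*(1/22) = 2/11 ≈ 0.18182)
Y(h, X) = -5 + h (Y(h, X) = h - 5 = -5 + h)
w(y) = 6 + y (w(y) = 2 - (-4 - y) = 2 + (4 + y) = 6 + y)
s = -233/11 (s = -21 - 1*2/11 = -21 - 2/11 = -233/11 ≈ -21.182)
30 + s*w(Y(0, j(0))) = 30 - 233*(6 + (-5 + 0))/11 = 30 - 233*(6 - 5)/11 = 30 - 233/11*1 = 30 - 233/11 = 97/11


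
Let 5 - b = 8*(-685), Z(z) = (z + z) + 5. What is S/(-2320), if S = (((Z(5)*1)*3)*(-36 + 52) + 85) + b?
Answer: -629/232 ≈ -2.7112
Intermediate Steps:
Z(z) = 5 + 2*z (Z(z) = 2*z + 5 = 5 + 2*z)
b = 5485 (b = 5 - 8*(-685) = 5 - 1*(-5480) = 5 + 5480 = 5485)
S = 6290 (S = ((((5 + 2*5)*1)*3)*(-36 + 52) + 85) + 5485 = ((((5 + 10)*1)*3)*16 + 85) + 5485 = (((15*1)*3)*16 + 85) + 5485 = ((15*3)*16 + 85) + 5485 = (45*16 + 85) + 5485 = (720 + 85) + 5485 = 805 + 5485 = 6290)
S/(-2320) = 6290/(-2320) = 6290*(-1/2320) = -629/232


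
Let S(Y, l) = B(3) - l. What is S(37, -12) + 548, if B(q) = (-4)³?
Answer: 496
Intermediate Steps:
B(q) = -64
S(Y, l) = -64 - l
S(37, -12) + 548 = (-64 - 1*(-12)) + 548 = (-64 + 12) + 548 = -52 + 548 = 496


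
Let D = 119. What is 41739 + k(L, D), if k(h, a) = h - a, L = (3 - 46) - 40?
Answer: 41537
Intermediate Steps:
L = -83 (L = -43 - 40 = -83)
41739 + k(L, D) = 41739 + (-83 - 1*119) = 41739 + (-83 - 119) = 41739 - 202 = 41537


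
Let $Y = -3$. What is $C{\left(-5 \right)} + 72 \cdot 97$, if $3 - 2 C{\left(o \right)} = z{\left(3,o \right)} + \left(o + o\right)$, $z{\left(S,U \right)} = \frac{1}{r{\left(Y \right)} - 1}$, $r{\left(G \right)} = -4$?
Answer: $\frac{34953}{5} \approx 6990.6$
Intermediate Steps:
$z{\left(S,U \right)} = - \frac{1}{5}$ ($z{\left(S,U \right)} = \frac{1}{-4 - 1} = \frac{1}{-5} = - \frac{1}{5}$)
$C{\left(o \right)} = \frac{8}{5} - o$ ($C{\left(o \right)} = \frac{3}{2} - \frac{- \frac{1}{5} + \left(o + o\right)}{2} = \frac{3}{2} - \frac{- \frac{1}{5} + 2 o}{2} = \frac{3}{2} - \left(- \frac{1}{10} + o\right) = \frac{8}{5} - o$)
$C{\left(-5 \right)} + 72 \cdot 97 = \left(\frac{8}{5} - -5\right) + 72 \cdot 97 = \left(\frac{8}{5} + 5\right) + 6984 = \frac{33}{5} + 6984 = \frac{34953}{5}$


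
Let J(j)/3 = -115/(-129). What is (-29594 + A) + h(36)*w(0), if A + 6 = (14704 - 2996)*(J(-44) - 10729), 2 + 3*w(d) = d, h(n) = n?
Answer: -5401378088/43 ≈ -1.2561e+8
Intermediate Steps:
J(j) = 115/43 (J(j) = 3*(-115/(-129)) = 3*(-115*(-1/129)) = 3*(115/129) = 115/43)
w(d) = -⅔ + d/3
A = -5400104514/43 (A = -6 + (14704 - 2996)*(115/43 - 10729) = -6 + 11708*(-461232/43) = -6 - 5400104256/43 = -5400104514/43 ≈ -1.2558e+8)
(-29594 + A) + h(36)*w(0) = (-29594 - 5400104514/43) + 36*(-⅔ + (⅓)*0) = -5401377056/43 + 36*(-⅔ + 0) = -5401377056/43 + 36*(-⅔) = -5401377056/43 - 24 = -5401378088/43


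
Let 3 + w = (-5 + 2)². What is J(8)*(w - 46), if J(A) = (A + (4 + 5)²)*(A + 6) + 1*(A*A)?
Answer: -52400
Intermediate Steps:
J(A) = A² + (6 + A)*(81 + A) (J(A) = (A + 9²)*(6 + A) + 1*A² = (A + 81)*(6 + A) + A² = (81 + A)*(6 + A) + A² = (6 + A)*(81 + A) + A² = A² + (6 + A)*(81 + A))
w = 6 (w = -3 + (-5 + 2)² = -3 + (-3)² = -3 + 9 = 6)
J(8)*(w - 46) = (486 + 2*8² + 87*8)*(6 - 46) = (486 + 2*64 + 696)*(-40) = (486 + 128 + 696)*(-40) = 1310*(-40) = -52400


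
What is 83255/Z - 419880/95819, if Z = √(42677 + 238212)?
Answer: -419880/95819 + 83255*√280889/280889 ≈ 152.71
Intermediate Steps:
Z = √280889 ≈ 529.99
83255/Z - 419880/95819 = 83255/(√280889) - 419880/95819 = 83255*(√280889/280889) - 419880*1/95819 = 83255*√280889/280889 - 419880/95819 = -419880/95819 + 83255*√280889/280889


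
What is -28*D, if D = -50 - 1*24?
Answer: 2072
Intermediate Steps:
D = -74 (D = -50 - 24 = -74)
-28*D = -28*(-74) = 2072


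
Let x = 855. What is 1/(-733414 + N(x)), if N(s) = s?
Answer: -1/732559 ≈ -1.3651e-6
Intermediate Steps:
1/(-733414 + N(x)) = 1/(-733414 + 855) = 1/(-732559) = -1/732559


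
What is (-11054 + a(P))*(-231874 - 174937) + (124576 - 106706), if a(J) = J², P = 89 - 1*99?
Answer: 4456225564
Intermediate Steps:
P = -10 (P = 89 - 99 = -10)
(-11054 + a(P))*(-231874 - 174937) + (124576 - 106706) = (-11054 + (-10)²)*(-231874 - 174937) + (124576 - 106706) = (-11054 + 100)*(-406811) + 17870 = -10954*(-406811) + 17870 = 4456207694 + 17870 = 4456225564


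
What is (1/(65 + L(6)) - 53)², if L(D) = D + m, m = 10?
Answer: 18421264/6561 ≈ 2807.7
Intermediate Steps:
L(D) = 10 + D (L(D) = D + 10 = 10 + D)
(1/(65 + L(6)) - 53)² = (1/(65 + (10 + 6)) - 53)² = (1/(65 + 16) - 53)² = (1/81 - 53)² = (-4292/81)² = 18421264/6561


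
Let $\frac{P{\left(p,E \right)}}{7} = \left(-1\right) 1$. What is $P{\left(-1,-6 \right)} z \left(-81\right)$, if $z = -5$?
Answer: $-2835$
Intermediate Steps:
$P{\left(p,E \right)} = -7$ ($P{\left(p,E \right)} = 7 \left(\left(-1\right) 1\right) = 7 \left(-1\right) = -7$)
$P{\left(-1,-6 \right)} z \left(-81\right) = \left(-7\right) \left(-5\right) \left(-81\right) = 35 \left(-81\right) = -2835$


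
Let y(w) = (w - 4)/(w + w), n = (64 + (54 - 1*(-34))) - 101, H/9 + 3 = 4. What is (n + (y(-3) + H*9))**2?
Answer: 638401/36 ≈ 17733.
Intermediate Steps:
H = 9 (H = -27 + 9*4 = -27 + 36 = 9)
n = 51 (n = (64 + (54 + 34)) - 101 = (64 + 88) - 101 = 152 - 101 = 51)
y(w) = (-4 + w)/(2*w) (y(w) = (-4 + w)/((2*w)) = (-4 + w)*(1/(2*w)) = (-4 + w)/(2*w))
(n + (y(-3) + H*9))**2 = (51 + ((1/2)*(-4 - 3)/(-3) + 9*9))**2 = (51 + ((1/2)*(-1/3)*(-7) + 81))**2 = (51 + (7/6 + 81))**2 = (51 + 493/6)**2 = (799/6)**2 = 638401/36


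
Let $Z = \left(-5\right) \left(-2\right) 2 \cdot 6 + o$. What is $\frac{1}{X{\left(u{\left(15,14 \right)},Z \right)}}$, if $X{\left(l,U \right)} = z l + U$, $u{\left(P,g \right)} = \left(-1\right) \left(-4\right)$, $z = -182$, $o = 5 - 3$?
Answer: $- \frac{1}{606} \approx -0.0016502$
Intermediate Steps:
$o = 2$
$u{\left(P,g \right)} = 4$
$Z = 122$ ($Z = \left(-5\right) \left(-2\right) 2 \cdot 6 + 2 = 10 \cdot 2 \cdot 6 + 2 = 20 \cdot 6 + 2 = 120 + 2 = 122$)
$X{\left(l,U \right)} = U - 182 l$ ($X{\left(l,U \right)} = - 182 l + U = U - 182 l$)
$\frac{1}{X{\left(u{\left(15,14 \right)},Z \right)}} = \frac{1}{122 - 728} = \frac{1}{-606} = - \frac{1}{606}$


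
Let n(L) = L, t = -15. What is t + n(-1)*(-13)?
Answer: -2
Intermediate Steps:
t + n(-1)*(-13) = -15 - 1*(-13) = -15 + 13 = -2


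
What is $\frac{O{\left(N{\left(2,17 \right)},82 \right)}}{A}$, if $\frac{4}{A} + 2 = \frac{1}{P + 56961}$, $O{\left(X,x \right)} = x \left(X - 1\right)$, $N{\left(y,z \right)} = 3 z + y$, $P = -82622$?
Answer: $- \frac{54710318}{25661} \approx -2132.0$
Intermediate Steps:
$N{\left(y,z \right)} = y + 3 z$
$O{\left(X,x \right)} = x \left(-1 + X\right)$
$A = - \frac{102644}{51323}$ ($A = \frac{4}{-2 + \frac{1}{-82622 + 56961}} = \frac{4}{-2 + \frac{1}{-25661}} = \frac{4}{-2 - \frac{1}{25661}} = \frac{4}{- \frac{51323}{25661}} = 4 \left(- \frac{25661}{51323}\right) = - \frac{102644}{51323} \approx -2.0$)
$\frac{O{\left(N{\left(2,17 \right)},82 \right)}}{A} = \frac{82 \left(-1 + \left(2 + 3 \cdot 17\right)\right)}{- \frac{102644}{51323}} = 82 \left(-1 + \left(2 + 51\right)\right) \left(- \frac{51323}{102644}\right) = 82 \left(-1 + 53\right) \left(- \frac{51323}{102644}\right) = 82 \cdot 52 \left(- \frac{51323}{102644}\right) = 4264 \left(- \frac{51323}{102644}\right) = - \frac{54710318}{25661}$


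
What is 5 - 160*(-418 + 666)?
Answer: -39675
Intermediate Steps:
5 - 160*(-418 + 666) = 5 - 160*248 = 5 - 39680 = -39675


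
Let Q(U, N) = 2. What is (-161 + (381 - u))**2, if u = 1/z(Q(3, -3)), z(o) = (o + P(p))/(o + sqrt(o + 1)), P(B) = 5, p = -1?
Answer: (1538 - sqrt(3))**2/49 ≈ 48166.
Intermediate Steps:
z(o) = (5 + o)/(o + sqrt(1 + o)) (z(o) = (o + 5)/(o + sqrt(o + 1)) = (5 + o)/(o + sqrt(1 + o)))
u = 2/7 + sqrt(3)/7 (u = 1/((5 + 2)/(2 + sqrt(1 + 2))) = 1/(7/(2 + sqrt(3))) = 2/7 + sqrt(3)/7 ≈ 0.53315)
(-161 + (381 - u))**2 = (-161 + (381 - (2/7 + sqrt(3)/7)))**2 = (-161 + (381 + (-2/7 - sqrt(3)/7)))**2 = (-161 + (2665/7 - sqrt(3)/7))**2 = (1538/7 - sqrt(3)/7)**2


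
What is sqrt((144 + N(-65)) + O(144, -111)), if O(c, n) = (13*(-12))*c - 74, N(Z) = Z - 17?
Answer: 2*I*sqrt(5619) ≈ 149.92*I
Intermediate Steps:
N(Z) = -17 + Z
O(c, n) = -74 - 156*c (O(c, n) = -156*c - 74 = -74 - 156*c)
sqrt((144 + N(-65)) + O(144, -111)) = sqrt((144 + (-17 - 65)) + (-74 - 156*144)) = sqrt((144 - 82) + (-74 - 22464)) = sqrt(62 - 22538) = sqrt(-22476) = 2*I*sqrt(5619)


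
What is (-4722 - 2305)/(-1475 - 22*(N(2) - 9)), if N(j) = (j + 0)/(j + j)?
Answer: 7027/1288 ≈ 5.4557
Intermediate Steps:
N(j) = 1/2 (N(j) = j/((2*j)) = j*(1/(2*j)) = 1/2)
(-4722 - 2305)/(-1475 - 22*(N(2) - 9)) = (-4722 - 2305)/(-1475 - 22*(1/2 - 9)) = -7027/(-1475 - 22*(-17/2)) = -7027/(-1475 + 187) = -7027/(-1288) = -7027*(-1/1288) = 7027/1288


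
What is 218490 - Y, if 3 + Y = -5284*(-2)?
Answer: 207925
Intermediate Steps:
Y = 10565 (Y = -3 - 5284*(-2) = -3 + 10568 = 10565)
218490 - Y = 218490 - 1*10565 = 218490 - 10565 = 207925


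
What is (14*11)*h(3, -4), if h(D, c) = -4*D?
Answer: -1848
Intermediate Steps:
(14*11)*h(3, -4) = (14*11)*(-4*3) = 154*(-12) = -1848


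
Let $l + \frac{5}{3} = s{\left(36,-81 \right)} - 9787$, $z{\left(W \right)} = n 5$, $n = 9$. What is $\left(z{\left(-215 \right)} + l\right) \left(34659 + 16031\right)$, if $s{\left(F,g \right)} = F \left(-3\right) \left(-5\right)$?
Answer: $- \frac{1399601590}{3} \approx -4.6653 \cdot 10^{8}$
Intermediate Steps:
$s{\left(F,g \right)} = 15 F$ ($s{\left(F,g \right)} = - 3 F \left(-5\right) = 15 F$)
$z{\left(W \right)} = 45$ ($z{\left(W \right)} = 9 \cdot 5 = 45$)
$l = - \frac{27746}{3}$ ($l = - \frac{5}{3} + \left(15 \cdot 36 - 9787\right) = - \frac{5}{3} + \left(540 - 9787\right) = - \frac{5}{3} - 9247 = - \frac{27746}{3} \approx -9248.7$)
$\left(z{\left(-215 \right)} + l\right) \left(34659 + 16031\right) = \left(45 - \frac{27746}{3}\right) \left(34659 + 16031\right) = \left(- \frac{27611}{3}\right) 50690 = - \frac{1399601590}{3}$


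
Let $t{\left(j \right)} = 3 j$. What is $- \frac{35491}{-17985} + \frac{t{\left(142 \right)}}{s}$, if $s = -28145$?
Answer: $\frac{198246517}{101237565} \approx 1.9582$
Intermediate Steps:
$- \frac{35491}{-17985} + \frac{t{\left(142 \right)}}{s} = - \frac{35491}{-17985} + \frac{3 \cdot 142}{-28145} = \left(-35491\right) \left(- \frac{1}{17985}\right) + 426 \left(- \frac{1}{28145}\right) = \frac{35491}{17985} - \frac{426}{28145} = \frac{198246517}{101237565}$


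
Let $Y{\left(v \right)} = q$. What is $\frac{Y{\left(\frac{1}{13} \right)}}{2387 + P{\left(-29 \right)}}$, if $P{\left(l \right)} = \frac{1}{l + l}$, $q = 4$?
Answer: $\frac{232}{138445} \approx 0.0016758$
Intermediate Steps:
$P{\left(l \right)} = \frac{1}{2 l}$
$Y{\left(v \right)} = 4$
$\frac{Y{\left(\frac{1}{13} \right)}}{2387 + P{\left(-29 \right)}} = \frac{4}{2387 + \frac{1}{2 \left(-29\right)}} = \frac{4}{2387 + \frac{1}{2} \left(- \frac{1}{29}\right)} = \frac{4}{2387 - \frac{1}{58}} = \frac{4}{\frac{138445}{58}} = 4 \cdot \frac{58}{138445} = \frac{232}{138445}$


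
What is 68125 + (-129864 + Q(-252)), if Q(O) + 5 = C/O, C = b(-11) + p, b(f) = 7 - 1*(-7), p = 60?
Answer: -7779781/126 ≈ -61744.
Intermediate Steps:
b(f) = 14 (b(f) = 7 + 7 = 14)
C = 74 (C = 14 + 60 = 74)
Q(O) = -5 + 74/O
68125 + (-129864 + Q(-252)) = 68125 + (-129864 + (-5 + 74/(-252))) = 68125 + (-129864 + (-5 + 74*(-1/252))) = 68125 + (-129864 + (-5 - 37/126)) = 68125 + (-129864 - 667/126) = 68125 - 16363531/126 = -7779781/126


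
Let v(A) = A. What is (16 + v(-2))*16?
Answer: 224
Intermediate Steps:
(16 + v(-2))*16 = (16 - 2)*16 = 14*16 = 224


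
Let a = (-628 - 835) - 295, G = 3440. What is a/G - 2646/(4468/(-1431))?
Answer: 1627181337/1921240 ≈ 846.94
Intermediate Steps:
a = -1758 (a = -1463 - 295 = -1758)
a/G - 2646/(4468/(-1431)) = -1758/3440 - 2646/(4468/(-1431)) = -1758*1/3440 - 2646/(4468*(-1/1431)) = -879/1720 - 2646/(-4468/1431) = -879/1720 - 2646*(-1431/4468) = -879/1720 + 1893213/2234 = 1627181337/1921240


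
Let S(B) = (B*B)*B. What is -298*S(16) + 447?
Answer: -1220161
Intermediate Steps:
S(B) = B³ (S(B) = B²*B = B³)
-298*S(16) + 447 = -298*16³ + 447 = -298*4096 + 447 = -1220608 + 447 = -1220161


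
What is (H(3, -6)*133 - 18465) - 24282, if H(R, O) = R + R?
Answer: -41949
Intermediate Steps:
H(R, O) = 2*R
(H(3, -6)*133 - 18465) - 24282 = ((2*3)*133 - 18465) - 24282 = (6*133 - 18465) - 24282 = (798 - 18465) - 24282 = -17667 - 24282 = -41949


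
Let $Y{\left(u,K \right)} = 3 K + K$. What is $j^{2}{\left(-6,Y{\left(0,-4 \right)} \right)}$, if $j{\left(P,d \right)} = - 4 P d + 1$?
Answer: $146689$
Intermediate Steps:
$Y{\left(u,K \right)} = 4 K$
$j{\left(P,d \right)} = 1 - 4 P d$ ($j{\left(P,d \right)} = - 4 P d + 1 = 1 - 4 P d$)
$j^{2}{\left(-6,Y{\left(0,-4 \right)} \right)} = \left(1 - - 24 \cdot 4 \left(-4\right)\right)^{2} = \left(1 - \left(-24\right) \left(-16\right)\right)^{2} = \left(1 - 384\right)^{2} = \left(-383\right)^{2} = 146689$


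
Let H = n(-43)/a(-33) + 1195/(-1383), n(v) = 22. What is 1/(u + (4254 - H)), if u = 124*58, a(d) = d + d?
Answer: 461/5277158 ≈ 8.7358e-5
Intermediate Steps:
a(d) = 2*d
H = -552/461 (H = 22/((2*(-33))) + 1195/(-1383) = 22/(-66) + 1195*(-1/1383) = 22*(-1/66) - 1195/1383 = -1/3 - 1195/1383 = -552/461 ≈ -1.1974)
u = 7192
1/(u + (4254 - H)) = 1/(7192 + (4254 - 1*(-552/461))) = 1/(7192 + (4254 + 552/461)) = 1/(7192 + 1961646/461) = 1/(5277158/461) = 461/5277158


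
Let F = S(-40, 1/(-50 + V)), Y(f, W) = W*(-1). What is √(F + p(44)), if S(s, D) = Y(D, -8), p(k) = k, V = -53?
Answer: 2*√13 ≈ 7.2111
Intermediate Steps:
Y(f, W) = -W
S(s, D) = 8 (S(s, D) = -1*(-8) = 8)
F = 8
√(F + p(44)) = √(8 + 44) = √52 = 2*√13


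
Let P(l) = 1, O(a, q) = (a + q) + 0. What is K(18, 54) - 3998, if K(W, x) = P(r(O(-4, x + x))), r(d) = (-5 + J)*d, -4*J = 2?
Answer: -3997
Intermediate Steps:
J = -½ (J = -¼*2 = -½ ≈ -0.50000)
O(a, q) = a + q
r(d) = -11*d/2 (r(d) = (-5 - ½)*d = -11*d/2)
K(W, x) = 1
K(18, 54) - 3998 = 1 - 3998 = -3997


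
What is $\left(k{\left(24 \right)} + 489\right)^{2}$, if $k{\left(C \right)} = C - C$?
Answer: $239121$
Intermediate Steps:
$k{\left(C \right)} = 0$
$\left(k{\left(24 \right)} + 489\right)^{2} = \left(0 + 489\right)^{2} = 489^{2} = 239121$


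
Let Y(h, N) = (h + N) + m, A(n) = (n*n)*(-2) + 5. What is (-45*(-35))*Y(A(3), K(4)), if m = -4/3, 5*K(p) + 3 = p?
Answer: -22260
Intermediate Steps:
K(p) = -⅗ + p/5
A(n) = 5 - 2*n² (A(n) = n²*(-2) + 5 = -2*n² + 5 = 5 - 2*n²)
m = -4/3 (m = -4*⅓ = -4/3 ≈ -1.3333)
Y(h, N) = -4/3 + N + h (Y(h, N) = (h + N) - 4/3 = (N + h) - 4/3 = -4/3 + N + h)
(-45*(-35))*Y(A(3), K(4)) = (-45*(-35))*(-4/3 + (-⅗ + (⅕)*4) + (5 - 2*3²)) = 1575*(-4/3 + (-⅗ + ⅘) + (5 - 2*9)) = 1575*(-4/3 + ⅕ + (5 - 18)) = 1575*(-4/3 + ⅕ - 13) = 1575*(-212/15) = -22260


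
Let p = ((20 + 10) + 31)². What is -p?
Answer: -3721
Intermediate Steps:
p = 3721 (p = (30 + 31)² = 61² = 3721)
-p = -1*3721 = -3721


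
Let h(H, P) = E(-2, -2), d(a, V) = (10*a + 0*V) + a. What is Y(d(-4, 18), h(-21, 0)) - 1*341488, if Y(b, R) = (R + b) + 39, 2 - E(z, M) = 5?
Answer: -341496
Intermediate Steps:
E(z, M) = -3 (E(z, M) = 2 - 1*5 = 2 - 5 = -3)
d(a, V) = 11*a (d(a, V) = (10*a + 0) + a = 10*a + a = 11*a)
h(H, P) = -3
Y(b, R) = 39 + R + b
Y(d(-4, 18), h(-21, 0)) - 1*341488 = (39 - 3 + 11*(-4)) - 1*341488 = (39 - 3 - 44) - 341488 = -8 - 341488 = -341496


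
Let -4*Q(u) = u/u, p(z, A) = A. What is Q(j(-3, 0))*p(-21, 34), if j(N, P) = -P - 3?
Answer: -17/2 ≈ -8.5000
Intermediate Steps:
j(N, P) = -3 - P
Q(u) = -1/4 (Q(u) = -u/(4*u) = -1/4*1 = -1/4)
Q(j(-3, 0))*p(-21, 34) = -1/4*34 = -17/2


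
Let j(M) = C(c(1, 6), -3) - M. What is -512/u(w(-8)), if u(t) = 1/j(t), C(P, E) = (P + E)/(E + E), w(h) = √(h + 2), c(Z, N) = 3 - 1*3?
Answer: -256 + 512*I*√6 ≈ -256.0 + 1254.1*I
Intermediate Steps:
c(Z, N) = 0 (c(Z, N) = 3 - 3 = 0)
w(h) = √(2 + h)
C(P, E) = (E + P)/(2*E) (C(P, E) = (E + P)/((2*E)) = (E + P)*(1/(2*E)) = (E + P)/(2*E))
j(M) = ½ - M (j(M) = (½)*(-3 + 0)/(-3) - M = (½)*(-⅓)*(-3) - M = ½ - M)
u(t) = 1/(½ - t)
-512/u(w(-8)) = -(256 - 512*√(2 - 8)) = -(256 - 512*I*√6) = -512*(½ - I*√6) = -256 + 512*I*√6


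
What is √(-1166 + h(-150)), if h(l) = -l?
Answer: 2*I*√254 ≈ 31.875*I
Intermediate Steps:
√(-1166 + h(-150)) = √(-1166 - 1*(-150)) = √(-1166 + 150) = √(-1016) = 2*I*√254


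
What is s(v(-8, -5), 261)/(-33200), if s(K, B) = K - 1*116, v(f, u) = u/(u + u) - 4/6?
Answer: 697/199200 ≈ 0.0034990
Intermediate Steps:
v(f, u) = -1/6 (v(f, u) = u/((2*u)) - 4*1/6 = u*(1/(2*u)) - 2/3 = 1/2 - 2/3 = -1/6)
s(K, B) = -116 + K (s(K, B) = K - 116 = -116 + K)
s(v(-8, -5), 261)/(-33200) = (-116 - 1/6)/(-33200) = -697/6*(-1/33200) = 697/199200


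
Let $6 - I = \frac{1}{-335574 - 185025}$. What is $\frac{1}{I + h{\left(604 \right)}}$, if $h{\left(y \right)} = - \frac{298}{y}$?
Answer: $\frac{157220898}{865756439} \approx 0.1816$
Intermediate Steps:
$I = \frac{3123595}{520599}$ ($I = 6 - \frac{1}{-335574 - 185025} = 6 - \frac{1}{-520599} = 6 - - \frac{1}{520599} = 6 + \frac{1}{520599} = \frac{3123595}{520599} \approx 6.0$)
$\frac{1}{I + h{\left(604 \right)}} = \frac{1}{\frac{3123595}{520599} - \frac{298}{604}} = \frac{1}{\frac{3123595}{520599} - \frac{149}{302}} = \frac{1}{\frac{865756439}{157220898}} = \frac{157220898}{865756439}$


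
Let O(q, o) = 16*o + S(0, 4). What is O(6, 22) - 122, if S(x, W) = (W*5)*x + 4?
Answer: 234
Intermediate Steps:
S(x, W) = 4 + 5*W*x (S(x, W) = (5*W)*x + 4 = 5*W*x + 4 = 4 + 5*W*x)
O(q, o) = 4 + 16*o (O(q, o) = 16*o + (4 + 5*4*0) = 16*o + (4 + 0) = 16*o + 4 = 4 + 16*o)
O(6, 22) - 122 = (4 + 16*22) - 122 = (4 + 352) - 122 = 356 - 122 = 234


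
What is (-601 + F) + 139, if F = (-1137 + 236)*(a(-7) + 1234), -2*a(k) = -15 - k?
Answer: -1115900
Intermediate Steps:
a(k) = 15/2 + k/2 (a(k) = -(-15 - k)/2 = 15/2 + k/2)
F = -1115438 (F = (-1137 + 236)*((15/2 + (1/2)*(-7)) + 1234) = -901*((15/2 - 7/2) + 1234) = -901*(4 + 1234) = -901*1238 = -1115438)
(-601 + F) + 139 = (-601 - 1115438) + 139 = -1116039 + 139 = -1115900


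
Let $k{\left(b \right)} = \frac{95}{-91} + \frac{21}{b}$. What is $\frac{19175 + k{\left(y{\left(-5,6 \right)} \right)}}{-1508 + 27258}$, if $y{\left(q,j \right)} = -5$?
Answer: $\frac{8722239}{11716250} \approx 0.74446$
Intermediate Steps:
$k{\left(b \right)} = - \frac{95}{91} + \frac{21}{b}$ ($k{\left(b \right)} = 95 \left(- \frac{1}{91}\right) + \frac{21}{b} = - \frac{95}{91} + \frac{21}{b}$)
$\frac{19175 + k{\left(y{\left(-5,6 \right)} \right)}}{-1508 + 27258} = \frac{19175 + \left(- \frac{95}{91} + \frac{21}{-5}\right)}{-1508 + 27258} = \frac{19175 + \left(- \frac{95}{91} + 21 \left(- \frac{1}{5}\right)\right)}{25750} = \left(19175 - \frac{2386}{455}\right) \frac{1}{25750} = \frac{8722239}{455} \cdot \frac{1}{25750} = \frac{8722239}{11716250}$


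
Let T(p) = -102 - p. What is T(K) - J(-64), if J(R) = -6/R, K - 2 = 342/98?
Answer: -168691/1568 ≈ -107.58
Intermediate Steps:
K = 269/49 (K = 2 + 342/98 = 2 + 342*(1/98) = 2 + 171/49 = 269/49 ≈ 5.4898)
T(K) - J(-64) = (-102 - 1*269/49) - (-6)/(-64) = (-102 - 269/49) - (-6)*(-1)/64 = -5267/49 - 1*3/32 = -5267/49 - 3/32 = -168691/1568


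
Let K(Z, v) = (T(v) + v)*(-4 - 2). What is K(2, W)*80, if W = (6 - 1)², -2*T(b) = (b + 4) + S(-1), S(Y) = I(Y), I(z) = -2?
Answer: -5520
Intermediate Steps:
S(Y) = -2
T(b) = -1 - b/2 (T(b) = -((b + 4) - 2)/2 = -((4 + b) - 2)/2 = -(2 + b)/2 = -1 - b/2)
W = 25 (W = 5² = 25)
K(Z, v) = 6 - 3*v (K(Z, v) = ((-1 - v/2) + v)*(-4 - 2) = (-1 + v/2)*(-6) = 6 - 3*v)
K(2, W)*80 = (6 - 3*25)*80 = (6 - 75)*80 = -69*80 = -5520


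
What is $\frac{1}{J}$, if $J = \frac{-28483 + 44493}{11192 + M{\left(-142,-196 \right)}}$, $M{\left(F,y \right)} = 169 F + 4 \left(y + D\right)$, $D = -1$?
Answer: $- \frac{6797}{8005} \approx -0.84909$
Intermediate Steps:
$M{\left(F,y \right)} = -4 + 4 y + 169 F$ ($M{\left(F,y \right)} = 169 F + 4 \left(y - 1\right) = 169 F + 4 \left(-1 + y\right) = 169 F + \left(-4 + 4 y\right) = -4 + 4 y + 169 F$)
$J = - \frac{8005}{6797}$ ($J = \frac{-28483 + 44493}{11192 + \left(-4 + 4 \left(-196\right) + 169 \left(-142\right)\right)} = \frac{16010}{11192 - 24786} = \frac{16010}{-13594} = 16010 \left(- \frac{1}{13594}\right) = - \frac{8005}{6797} \approx -1.1777$)
$\frac{1}{J} = \frac{1}{- \frac{8005}{6797}} = - \frac{6797}{8005}$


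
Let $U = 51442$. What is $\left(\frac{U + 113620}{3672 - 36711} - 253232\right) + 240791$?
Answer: $- \frac{411203261}{33039} \approx -12446.0$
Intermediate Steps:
$\left(\frac{U + 113620}{3672 - 36711} - 253232\right) + 240791 = \left(\frac{51442 + 113620}{3672 - 36711} - 253232\right) + 240791 = \left(\frac{165062}{-33039} - 253232\right) + 240791 = \left(165062 \left(- \frac{1}{33039}\right) - 253232\right) + 240791 = \left(- \frac{165062}{33039} - 253232\right) + 240791 = - \frac{8366697110}{33039} + 240791 = - \frac{411203261}{33039}$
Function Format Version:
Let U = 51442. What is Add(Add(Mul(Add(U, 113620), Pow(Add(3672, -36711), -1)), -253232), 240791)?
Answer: Rational(-411203261, 33039) ≈ -12446.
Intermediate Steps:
Add(Add(Mul(Add(U, 113620), Pow(Add(3672, -36711), -1)), -253232), 240791) = Add(Add(Mul(Add(51442, 113620), Pow(Add(3672, -36711), -1)), -253232), 240791) = Add(Add(Mul(165062, Pow(-33039, -1)), -253232), 240791) = Add(Add(Mul(165062, Rational(-1, 33039)), -253232), 240791) = Add(Add(Rational(-165062, 33039), -253232), 240791) = Add(Rational(-8366697110, 33039), 240791) = Rational(-411203261, 33039)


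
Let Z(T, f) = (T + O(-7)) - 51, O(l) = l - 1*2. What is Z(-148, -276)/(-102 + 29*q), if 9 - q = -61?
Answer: -26/241 ≈ -0.10788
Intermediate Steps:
O(l) = -2 + l (O(l) = l - 2 = -2 + l)
q = 70 (q = 9 - 1*(-61) = 9 + 61 = 70)
Z(T, f) = -60 + T (Z(T, f) = (T + (-2 - 7)) - 51 = (T - 9) - 51 = (-9 + T) - 51 = -60 + T)
Z(-148, -276)/(-102 + 29*q) = (-60 - 148)/(-102 + 29*70) = -208/(-102 + 2030) = -208/1928 = -208*1/1928 = -26/241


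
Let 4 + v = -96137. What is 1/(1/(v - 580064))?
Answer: -676205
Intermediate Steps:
v = -96141 (v = -4 - 96137 = -96141)
1/(1/(v - 580064)) = 1/(1/(-96141 - 580064)) = 1/(1/(-676205)) = 1/(-1/676205) = -676205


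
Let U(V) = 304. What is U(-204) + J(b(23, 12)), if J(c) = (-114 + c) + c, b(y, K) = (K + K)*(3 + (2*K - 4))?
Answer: 1294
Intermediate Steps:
b(y, K) = 2*K*(-1 + 2*K) (b(y, K) = (2*K)*(3 + (-4 + 2*K)) = (2*K)*(-1 + 2*K) = 2*K*(-1 + 2*K))
J(c) = -114 + 2*c
U(-204) + J(b(23, 12)) = 304 + (-114 + 2*(2*12*(-1 + 2*12))) = 304 + (-114 + 2*(2*12*(-1 + 24))) = 304 + (-114 + 2*(2*12*23)) = 304 + (-114 + 2*552) = 304 + (-114 + 1104) = 304 + 990 = 1294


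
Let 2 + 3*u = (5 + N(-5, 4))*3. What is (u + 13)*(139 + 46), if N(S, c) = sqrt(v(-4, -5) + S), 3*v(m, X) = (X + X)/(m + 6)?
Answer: 9620/3 + 370*I*sqrt(15)/3 ≈ 3206.7 + 477.67*I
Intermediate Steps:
v(m, X) = 2*X/(3*(6 + m)) (v(m, X) = ((X + X)/(m + 6))/3 = ((2*X)/(6 + m))/3 = (2*X/(6 + m))/3 = 2*X/(3*(6 + m)))
N(S, c) = sqrt(-5/3 + S) (N(S, c) = sqrt((2/3)*(-5)/(6 - 4) + S) = sqrt((2/3)*(-5)/2 + S) = sqrt((2/3)*(-5)*(1/2) + S) = sqrt(-5/3 + S))
u = 13/3 + 2*I*sqrt(15)/3 (u = -2/3 + ((5 + sqrt(-15 + 9*(-5))/3)*3)/3 = -2/3 + ((5 + sqrt(-15 - 45)/3)*3)/3 = -2/3 + ((5 + sqrt(-60)/3)*3)/3 = -2/3 + ((5 + (2*I*sqrt(15))/3)*3)/3 = -2/3 + ((5 + 2*I*sqrt(15)/3)*3)/3 = -2/3 + (15 + 2*I*sqrt(15))/3 = -2/3 + (5 + 2*I*sqrt(15)/3) = 13/3 + 2*I*sqrt(15)/3 ≈ 4.3333 + 2.582*I)
(u + 13)*(139 + 46) = ((13/3 + 2*I*sqrt(15)/3) + 13)*(139 + 46) = (52/3 + 2*I*sqrt(15)/3)*185 = 9620/3 + 370*I*sqrt(15)/3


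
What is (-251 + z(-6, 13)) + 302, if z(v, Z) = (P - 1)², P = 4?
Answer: 60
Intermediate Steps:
z(v, Z) = 9 (z(v, Z) = (4 - 1)² = 3² = 9)
(-251 + z(-6, 13)) + 302 = (-251 + 9) + 302 = -242 + 302 = 60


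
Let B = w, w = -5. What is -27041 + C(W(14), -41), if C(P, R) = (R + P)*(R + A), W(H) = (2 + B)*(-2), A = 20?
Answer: -26306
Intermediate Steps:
B = -5
W(H) = 6 (W(H) = (2 - 5)*(-2) = -3*(-2) = 6)
C(P, R) = (20 + R)*(P + R) (C(P, R) = (R + P)*(R + 20) = (P + R)*(20 + R) = (20 + R)*(P + R))
-27041 + C(W(14), -41) = -27041 + ((-41)² + 20*6 + 20*(-41) + 6*(-41)) = -27041 + (1681 + 120 - 820 - 246) = -27041 + 735 = -26306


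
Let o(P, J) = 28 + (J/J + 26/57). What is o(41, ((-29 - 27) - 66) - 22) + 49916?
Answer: 2846891/57 ≈ 49945.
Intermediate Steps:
o(P, J) = 1679/57 (o(P, J) = 28 + (1 + 26*(1/57)) = 28 + (1 + 26/57) = 28 + 83/57 = 1679/57)
o(41, ((-29 - 27) - 66) - 22) + 49916 = 1679/57 + 49916 = 2846891/57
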